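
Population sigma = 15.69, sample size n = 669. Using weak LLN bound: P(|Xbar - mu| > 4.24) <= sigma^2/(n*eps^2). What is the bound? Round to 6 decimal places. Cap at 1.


bound = min(1, sigma^2/(n*eps^2))
sigma^2 = 15.69^2 = 246.1761
n*eps^2 = 669 * 4.24^2 = 669 * 17.9776 = 12027.0144
sigma^2/(n*eps^2) = 246.1761 / 12027.0144 ≈ 0.02046860

0.020469


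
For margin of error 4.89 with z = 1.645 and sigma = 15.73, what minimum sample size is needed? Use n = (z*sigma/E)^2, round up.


z*sigma/E = 1.645 * 15.73 / 4.89 ≈ 5.291585
(z*sigma/E)^2 ≈ 28.000870
round up: n = 29

29


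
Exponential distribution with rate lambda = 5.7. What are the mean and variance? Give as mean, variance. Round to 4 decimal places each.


mean = 1/lam, var = 1/lam^2
mean = 1 / 5.7 = 10/57 ≈ 0.175439
lam^2 = 5.7^2 = 32.49
var = 1 / 32.49 = 100/3249 ≈ 0.030779

0.1754, 0.0308


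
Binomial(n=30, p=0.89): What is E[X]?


E[X] = n*p = 30 * 0.89 = 26.7

26.7


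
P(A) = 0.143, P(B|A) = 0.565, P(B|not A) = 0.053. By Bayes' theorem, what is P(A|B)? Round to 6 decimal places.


P(A|B) = P(B|A)*P(A) / P(B), P(B) = P(B|A)*P(A) + P(B|not A)*P(not A)
P(B|A)*P(A) = 0.565 * 0.143 = 0.080795
P(B|not A)*P(not A) = 0.053 * 0.857 = 0.045421
P(B) = 0.080795 + 0.045421 = 0.126216
P(A|B) = 0.080795 / 0.126216 ≈ 0.64013279

0.640133


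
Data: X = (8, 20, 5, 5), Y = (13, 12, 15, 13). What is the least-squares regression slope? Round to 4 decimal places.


b = sum((xi-xbar)(yi-ybar)) / sum((xi-xbar)^2)
n = 4, xbar = 38/4 = 9.5, ybar = 53/4 = 13.25
Sxy = sum((xi-xbar)(yi-ybar)) = -19.5
Sxx = sum((xi-xbar)^2) = 153
b = Sxy / Sxx = -13/102 ≈ -0.127451

-0.1275


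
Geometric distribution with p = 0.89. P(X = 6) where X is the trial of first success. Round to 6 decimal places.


P = (1-p)^(k-1) * p
(1-p)^(k-1) = 0.11^5 = 0.0000161051
P = 0.0000161051 * 0.89 ≈ 0.00001433354

0.000014


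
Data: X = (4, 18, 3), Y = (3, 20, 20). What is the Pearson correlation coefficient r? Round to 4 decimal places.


r = sum((xi-xbar)(yi-ybar)) / sqrt(sum((xi-xbar)^2) * sum((yi-ybar)^2))
n = 3, xbar = 25/3 ≈ 8.333333, ybar = 43/3 ≈ 14.333333
Sxy = sum((xi-xbar)(yi-ybar)) = 221/3 ≈ 73.666667
Sxx = sum((xi-xbar)^2) = 422/3 ≈ 140.666667
Syy = sum((yi-ybar)^2) = 578/3 ≈ 192.666667
sqrt(Sxx*Syy) ≈ 164.626176
r = Sxy / sqrt(Sxx*Syy) = 73.666667 / 164.626176 ≈ 0.447478

0.4475


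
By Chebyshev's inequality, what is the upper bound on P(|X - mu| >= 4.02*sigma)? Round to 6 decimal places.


P <= 1/k^2
k^2 = 4.02^2 = 16.1604
1/k^2 = 1 / 16.1604 ≈ 0.06187966

0.061880


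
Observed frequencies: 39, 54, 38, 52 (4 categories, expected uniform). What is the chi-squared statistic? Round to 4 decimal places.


chi2 = sum((O-E)^2/E), E = total/4
total = 183, E = 183/4 = 45.75
(39 - 45.75)^2 / 45.75 = 45.5625 / 45.75 = 243/244 ≈ 0.995902
(54 - 45.75)^2 / 45.75 = 68.0625 / 45.75 = 363/244 ≈ 1.487705
(38 - 45.75)^2 / 45.75 = 60.0625 / 45.75 = 961/732 ≈ 1.312842
(52 - 45.75)^2 / 45.75 = 39.0625 / 45.75 = 625/732 ≈ 0.853825
chi2 = 851/183 ≈ 4.650273

4.6503


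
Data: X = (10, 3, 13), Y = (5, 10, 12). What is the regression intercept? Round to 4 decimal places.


a = ybar - b*xbar, where b = sum((xi-xbar)(yi-ybar)) / sum((xi-xbar)^2)
n = 3, xbar = 26/3 ≈ 8.666667, ybar = 27/3 = 9
Sxy = sum((xi-xbar)(yi-ybar)) = 2
Sxx = sum((xi-xbar)^2) = 158/3 ≈ 52.666667
b = Sxy / Sxx = 3/79 ≈ 0.037975
a = 9 - 0.037975 * 8.666667 = 685/79 ≈ 8.670886

8.6709


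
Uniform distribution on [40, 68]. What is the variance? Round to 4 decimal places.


Var = (b-a)^2 / 12
(b-a)^2 = (68 - 40)^2 = 784
Var = 784/12 ≈ 65.333333

65.3333


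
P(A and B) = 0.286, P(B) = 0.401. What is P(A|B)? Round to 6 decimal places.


P(A|B) = P(A and B) / P(B) = 0.286 / 0.401 = 286/401 ≈ 0.71321696

0.713217


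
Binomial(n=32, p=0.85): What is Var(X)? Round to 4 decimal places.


Var = n*p*(1-p) = 32 * 0.85 * 0.15 = 4.08

4.0800


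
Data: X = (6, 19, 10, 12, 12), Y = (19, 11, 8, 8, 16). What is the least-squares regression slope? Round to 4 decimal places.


b = sum((xi-xbar)(yi-ybar)) / sum((xi-xbar)^2)
n = 5, xbar = 59/5 = 11.8, ybar = 62/5 = 12.4
Sxy = sum((xi-xbar)(yi-ybar)) = -40.6
Sxx = sum((xi-xbar)^2) = 88.8
b = Sxy / Sxx = -203/444 ≈ -0.457207

-0.4572


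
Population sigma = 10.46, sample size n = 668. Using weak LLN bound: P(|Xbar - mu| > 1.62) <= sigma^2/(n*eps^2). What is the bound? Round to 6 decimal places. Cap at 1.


bound = min(1, sigma^2/(n*eps^2))
sigma^2 = 10.46^2 = 109.4116
n*eps^2 = 668 * 1.62^2 = 668 * 2.6244 = 1753.0992
sigma^2/(n*eps^2) = 109.4116 / 1753.0992 ≈ 0.06241039

0.062410


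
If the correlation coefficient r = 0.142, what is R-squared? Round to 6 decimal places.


R^2 = r^2 = (0.142)^2 = 0.020164

0.020164


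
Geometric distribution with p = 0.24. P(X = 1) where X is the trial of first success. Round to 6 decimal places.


P = (1-p)^(k-1) * p
(1-p)^(k-1) = 0.76^0 = 1
P = 1 * 0.24 = 0.24

0.240000


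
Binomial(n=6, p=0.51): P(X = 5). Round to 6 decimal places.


P = C(n,k) * p^k * (1-p)^(n-k)
C(6,5) = 6
p^k = 0.51^5 ≈ 0.03450253
(1-p)^(n-k) = 0.49^1 = 0.49
P = 6 * 0.03450253 * 0.49 ≈ 0.101437

0.101437


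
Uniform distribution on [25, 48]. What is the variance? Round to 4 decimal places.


Var = (b-a)^2 / 12
(b-a)^2 = (48 - 25)^2 = 529
Var = 529/12 ≈ 44.083333

44.0833


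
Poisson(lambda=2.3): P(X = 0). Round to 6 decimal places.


P = e^(-lam) * lam^k / k!
e^(-2.3) ≈ 0.1002588
lam^k = 2.3^0 = 1
k! = 0! = 1
P = 0.1002588 * 1 / 1 ≈ 0.100259

0.100259


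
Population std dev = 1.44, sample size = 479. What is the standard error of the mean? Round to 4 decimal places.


SE = sigma / sqrt(n)
sqrt(479) ≈ 21.886069
SE = 1.44 / 21.886069 ≈ 0.065795

0.0658


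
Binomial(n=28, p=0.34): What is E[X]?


E[X] = n*p = 28 * 0.34 = 9.52

9.52


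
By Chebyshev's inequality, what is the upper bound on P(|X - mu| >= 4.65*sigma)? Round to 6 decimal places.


P <= 1/k^2
k^2 = 4.65^2 = 21.6225
1/k^2 = 1 / 21.6225 = 400/8649 ≈ 0.04624812

0.046248


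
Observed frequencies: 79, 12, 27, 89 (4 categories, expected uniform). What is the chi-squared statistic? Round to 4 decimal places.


chi2 = sum((O-E)^2/E), E = total/4
total = 207, E = 207/4 = 51.75
(79 - 51.75)^2 / 51.75 = 742.5625 / 51.75 = 11881/828 ≈ 14.349034
(12 - 51.75)^2 / 51.75 = 1580.0625 / 51.75 = 2809/92 ≈ 30.532609
(27 - 51.75)^2 / 51.75 = 612.5625 / 51.75 = 1089/92 ≈ 11.836957
(89 - 51.75)^2 / 51.75 = 1387.5625 / 51.75 = 22201/828 ≈ 26.812802
chi2 = 17291/207 ≈ 83.531401

83.5314


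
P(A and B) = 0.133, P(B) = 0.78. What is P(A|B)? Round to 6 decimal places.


P(A|B) = P(A and B) / P(B) = 0.133 / 0.78 = 133/780 ≈ 0.17051282

0.170513


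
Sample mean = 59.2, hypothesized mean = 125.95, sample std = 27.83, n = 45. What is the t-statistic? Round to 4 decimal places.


t = (xbar - mu0) / (s/sqrt(n))
xbar - mu0 = 59.2 - 125.95 = -66.75
sqrt(45) ≈ 6.70820393
s/sqrt(n) = 27.83 / 6.70820393 ≈ 4.14865145
t = -66.75 / 4.14865145 ≈ -16.089566

-16.0896


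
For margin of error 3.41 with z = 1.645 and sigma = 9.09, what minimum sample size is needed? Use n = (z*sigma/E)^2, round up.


z*sigma/E = 1.645 * 9.09 / 3.41 ≈ 4.385059
(z*sigma/E)^2 ≈ 19.228739
round up: n = 20

20


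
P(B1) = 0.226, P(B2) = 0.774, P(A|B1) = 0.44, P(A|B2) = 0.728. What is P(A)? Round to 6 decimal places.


P(A) = P(A|B1)*P(B1) + P(A|B2)*P(B2)
P(A|B1)*P(B1) = 0.44 * 0.226 = 0.09944
P(A|B2)*P(B2) = 0.728 * 0.774 = 0.563472
P(A) = 0.09944 + 0.563472 = 0.662912

0.662912


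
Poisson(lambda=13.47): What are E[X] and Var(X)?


E[X] = Var(X) = lambda = 13.47

13.47, 13.47


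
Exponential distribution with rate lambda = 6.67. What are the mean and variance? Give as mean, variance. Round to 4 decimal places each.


mean = 1/lam, var = 1/lam^2
mean = 1 / 6.67 = 100/667 ≈ 0.149925
lam^2 = 6.67^2 = 44.4889
var = 1 / 44.4889 ≈ 0.022478

0.1499, 0.0225


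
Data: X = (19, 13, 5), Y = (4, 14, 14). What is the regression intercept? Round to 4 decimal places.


a = ybar - b*xbar, where b = sum((xi-xbar)(yi-ybar)) / sum((xi-xbar)^2)
n = 3, xbar = 37/3 ≈ 12.333333, ybar = 32/3 ≈ 10.666667
Sxy = sum((xi-xbar)(yi-ybar)) = -200/3 ≈ -66.666667
Sxx = sum((xi-xbar)^2) = 296/3 ≈ 98.666667
b = Sxy / Sxx = -25/37 ≈ -0.675676
a = 10.666667 - (-0.675676) * 12.333333 = 19

19.0000


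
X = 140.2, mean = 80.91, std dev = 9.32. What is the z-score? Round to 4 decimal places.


z = (X - mu) / sigma
X - mu = 140.2 - 80.91 = 59.29
z = 59.29 / 9.32 = 5929/932 ≈ 6.361588

6.3616


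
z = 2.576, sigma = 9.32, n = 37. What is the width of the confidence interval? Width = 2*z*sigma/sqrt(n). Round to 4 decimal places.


width = 2*z*sigma/sqrt(n)
2*z*sigma = 2 * 2.576 * 9.32 = 48.01664
sqrt(37) ≈ 6.082763
width = 48.01664 / 6.082763 ≈ 7.893887

7.8939


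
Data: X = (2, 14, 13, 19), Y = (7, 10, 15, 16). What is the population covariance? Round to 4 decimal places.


Cov = (1/n)*sum((xi-xbar)(yi-ybar))
n = 4, xbar = 48/4 = 12, ybar = 48/4 = 12
sum((xi-xbar)(yi-ybar)) = 77
Cov = 77 / 4 = 19.25

19.2500


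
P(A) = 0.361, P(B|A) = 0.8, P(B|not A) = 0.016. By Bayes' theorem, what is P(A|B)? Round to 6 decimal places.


P(A|B) = P(B|A)*P(A) / P(B), P(B) = P(B|A)*P(A) + P(B|not A)*P(not A)
P(B|A)*P(A) = 0.8 * 0.361 = 0.2888
P(B|not A)*P(not A) = 0.016 * 0.639 = 0.010224
P(B) = 0.2888 + 0.010224 = 0.299024
P(A|B) = 0.2888 / 0.299024 ≈ 0.96580876

0.965809


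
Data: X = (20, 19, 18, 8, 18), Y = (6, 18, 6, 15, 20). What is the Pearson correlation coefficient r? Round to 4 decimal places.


r = sum((xi-xbar)(yi-ybar)) / sqrt(sum((xi-xbar)^2) * sum((yi-ybar)^2))
n = 5, xbar = 83/5 = 16.6, ybar = 65/5 = 13
Sxy = sum((xi-xbar)(yi-ybar)) = -29
Sxx = sum((xi-xbar)^2) = 95.2
Syy = sum((yi-ybar)^2) = 176
sqrt(Sxx*Syy) ≈ 129.441879
r = Sxy / sqrt(Sxx*Syy) = -29 / 129.441879 ≈ -0.224039

-0.2240


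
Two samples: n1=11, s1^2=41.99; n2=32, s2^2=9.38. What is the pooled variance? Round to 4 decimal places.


sp^2 = ((n1-1)*s1^2 + (n2-1)*s2^2)/(n1+n2-2)
(n1-1)*s1^2 = 10 * 41.99 = 419.9
(n2-1)*s2^2 = 31 * 9.38 = 290.78
numerator = 419.9 + 290.78 = 710.68
n1+n2-2 = 41
sp^2 = 710.68 / 41 = 17767/1025 ≈ 17.333659

17.3337


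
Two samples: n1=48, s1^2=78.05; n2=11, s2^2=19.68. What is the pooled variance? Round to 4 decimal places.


sp^2 = ((n1-1)*s1^2 + (n2-1)*s2^2)/(n1+n2-2)
(n1-1)*s1^2 = 47 * 78.05 = 3668.35
(n2-1)*s2^2 = 10 * 19.68 = 196.8
numerator = 3668.35 + 196.8 = 3865.15
n1+n2-2 = 57
sp^2 = 3865.15 / 57 = 77303/1140 ≈ 67.809649

67.8096


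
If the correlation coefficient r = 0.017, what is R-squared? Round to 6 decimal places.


R^2 = r^2 = (0.017)^2 = 0.000289

0.000289


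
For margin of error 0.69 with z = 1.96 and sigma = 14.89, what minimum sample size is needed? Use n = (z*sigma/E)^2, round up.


z*sigma/E = 1.96 * 14.89 / 0.69 = 72961/1725 ≈ 42.296232
(z*sigma/E)^2 ≈ 1788.971232
round up: n = 1789

1789


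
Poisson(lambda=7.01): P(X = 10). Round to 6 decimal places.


P = e^(-lam) * lam^k / k!
e^(-7.01) ≈ 0.0009028086
lam^k = 7.01^10 ≈ 286536650.377147
k! = 10! = 3628800
P = 0.0009028086 * 286536650.377147 / 3628800 ≈ 0.071287

0.071287


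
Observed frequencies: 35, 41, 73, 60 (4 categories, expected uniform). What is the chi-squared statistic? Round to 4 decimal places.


chi2 = sum((O-E)^2/E), E = total/4
total = 209, E = 209/4 = 52.25
(35 - 52.25)^2 / 52.25 = 297.5625 / 52.25 = 4761/836 ≈ 5.694976
(41 - 52.25)^2 / 52.25 = 126.5625 / 52.25 = 2025/836 ≈ 2.422249
(73 - 52.25)^2 / 52.25 = 430.5625 / 52.25 = 6889/836 ≈ 8.240431
(60 - 52.25)^2 / 52.25 = 60.0625 / 52.25 = 961/836 ≈ 1.149522
chi2 = 3659/209 ≈ 17.507177

17.5072


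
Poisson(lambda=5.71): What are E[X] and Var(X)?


E[X] = Var(X) = lambda = 5.71

5.71, 5.71


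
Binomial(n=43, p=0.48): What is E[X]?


E[X] = n*p = 43 * 0.48 = 20.64

20.64


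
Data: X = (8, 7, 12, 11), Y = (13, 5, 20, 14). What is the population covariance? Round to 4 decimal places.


Cov = (1/n)*sum((xi-xbar)(yi-ybar))
n = 4, xbar = 38/4 = 9.5, ybar = 52/4 = 13
sum((xi-xbar)(yi-ybar)) = 39
Cov = 39 / 4 = 9.75

9.7500


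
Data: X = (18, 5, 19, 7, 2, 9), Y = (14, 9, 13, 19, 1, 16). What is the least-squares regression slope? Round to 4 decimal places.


b = sum((xi-xbar)(yi-ybar)) / sum((xi-xbar)^2)
n = 6, xbar = 60/6 = 10, ybar = 72/6 = 12
Sxy = sum((xi-xbar)(yi-ybar)) = 103
Sxx = sum((xi-xbar)^2) = 244
b = Sxy / Sxx = 103/244 ≈ 0.422131

0.4221


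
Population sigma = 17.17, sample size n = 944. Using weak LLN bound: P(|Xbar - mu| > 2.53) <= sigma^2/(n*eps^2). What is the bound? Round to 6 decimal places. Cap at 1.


bound = min(1, sigma^2/(n*eps^2))
sigma^2 = 17.17^2 = 294.8089
n*eps^2 = 944 * 2.53^2 = 944 * 6.4009 = 6042.4496
sigma^2/(n*eps^2) = 294.8089 / 6042.4496 ≈ 0.04878963

0.048790


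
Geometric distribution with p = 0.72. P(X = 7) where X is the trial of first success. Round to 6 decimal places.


P = (1-p)^(k-1) * p
(1-p)^(k-1) = 0.28^6 ≈ 0.0004818903
P = 0.0004818903 * 0.72 ≈ 0.0003469610

0.000347


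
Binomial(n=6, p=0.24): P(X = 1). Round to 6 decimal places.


P = C(n,k) * p^k * (1-p)^(n-k)
C(6,1) = 6
p^k = 0.24^1 = 0.24
(1-p)^(n-k) = 0.76^5 ≈ 0.2535525
P = 6 * 0.24 * 0.2535525 ≈ 0.365116

0.365116


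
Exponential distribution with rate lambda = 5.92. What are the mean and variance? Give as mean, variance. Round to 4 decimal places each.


mean = 1/lam, var = 1/lam^2
mean = 1 / 5.92 = 25/148 ≈ 0.168919
lam^2 = 5.92^2 = 35.0464
var = 1 / 35.0464 ≈ 0.028534

0.1689, 0.0285


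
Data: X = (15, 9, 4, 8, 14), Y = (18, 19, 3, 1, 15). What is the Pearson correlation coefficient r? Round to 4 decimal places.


r = sum((xi-xbar)(yi-ybar)) / sqrt(sum((xi-xbar)^2) * sum((yi-ybar)^2))
n = 5, xbar = 50/5 = 10, ybar = 56/5 = 11.2
Sxy = sum((xi-xbar)(yi-ybar)) = 111
Sxx = sum((xi-xbar)^2) = 82
Syy = sum((yi-ybar)^2) = 292.8
sqrt(Sxx*Syy) ≈ 154.950315
r = Sxy / sqrt(Sxx*Syy) = 111 / 154.950315 ≈ 0.716359

0.7164


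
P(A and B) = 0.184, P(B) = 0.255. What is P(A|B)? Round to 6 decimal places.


P(A|B) = P(A and B) / P(B) = 0.184 / 0.255 = 184/255 ≈ 0.72156863

0.721569


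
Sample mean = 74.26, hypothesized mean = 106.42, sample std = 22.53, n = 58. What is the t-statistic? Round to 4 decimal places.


t = (xbar - mu0) / (s/sqrt(n))
xbar - mu0 = 74.26 - 106.42 = -32.16
sqrt(58) ≈ 7.61577311
s/sqrt(n) = 22.53 / 7.61577311 ≈ 2.95833393
t = -32.16 / 2.95833393 ≈ -10.870984

-10.8710


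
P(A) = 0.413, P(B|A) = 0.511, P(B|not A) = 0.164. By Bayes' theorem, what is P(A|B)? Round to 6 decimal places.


P(A|B) = P(B|A)*P(A) / P(B), P(B) = P(B|A)*P(A) + P(B|not A)*P(not A)
P(B|A)*P(A) = 0.511 * 0.413 = 0.211043
P(B|not A)*P(not A) = 0.164 * 0.587 = 0.096268
P(B) = 0.211043 + 0.096268 = 0.307311
P(A|B) = 0.211043 / 0.307311 ≈ 0.68674079

0.686741


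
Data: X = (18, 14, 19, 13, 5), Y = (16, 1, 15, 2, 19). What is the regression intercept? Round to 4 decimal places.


a = ybar - b*xbar, where b = sum((xi-xbar)(yi-ybar)) / sum((xi-xbar)^2)
n = 5, xbar = 69/5 = 13.8, ybar = 53/5 = 10.6
Sxy = sum((xi-xbar)(yi-ybar)) = -23.4
Sxx = sum((xi-xbar)^2) = 122.8
b = Sxy / Sxx = -117/614 ≈ -0.190554
a = 10.6 - (-0.190554) * 13.8 = 8123/614 ≈ 13.229642

13.2296


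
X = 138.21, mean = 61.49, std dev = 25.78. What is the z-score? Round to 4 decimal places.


z = (X - mu) / sigma
X - mu = 138.21 - 61.49 = 76.72
z = 76.72 / 25.78 = 3836/1289 ≈ 2.975950

2.9760


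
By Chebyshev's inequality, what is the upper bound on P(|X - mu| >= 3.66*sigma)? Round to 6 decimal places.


P <= 1/k^2
k^2 = 3.66^2 = 13.3956
1/k^2 = 1 / 13.3956 ≈ 0.07465138

0.074651


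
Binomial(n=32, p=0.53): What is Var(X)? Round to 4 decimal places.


Var = n*p*(1-p) = 32 * 0.53 * 0.47 = 7.9712

7.9712


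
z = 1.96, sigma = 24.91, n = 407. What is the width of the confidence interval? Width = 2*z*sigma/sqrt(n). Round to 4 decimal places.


width = 2*z*sigma/sqrt(n)
2*z*sigma = 2 * 1.96 * 24.91 = 97.6472
sqrt(407) ≈ 20.174241
width = 97.6472 / 20.174241 ≈ 4.840192

4.8402


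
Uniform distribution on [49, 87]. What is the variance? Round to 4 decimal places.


Var = (b-a)^2 / 12
(b-a)^2 = (87 - 49)^2 = 1444
Var = 1444/12 ≈ 120.333333

120.3333


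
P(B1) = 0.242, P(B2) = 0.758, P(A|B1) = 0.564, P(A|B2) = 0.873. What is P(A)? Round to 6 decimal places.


P(A) = P(A|B1)*P(B1) + P(A|B2)*P(B2)
P(A|B1)*P(B1) = 0.564 * 0.242 = 0.136488
P(A|B2)*P(B2) = 0.873 * 0.758 = 0.661734
P(A) = 0.136488 + 0.661734 = 0.798222

0.798222


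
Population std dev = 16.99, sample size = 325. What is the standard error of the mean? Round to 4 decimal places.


SE = sigma / sqrt(n)
sqrt(325) ≈ 18.027756
SE = 16.99 / 18.027756 ≈ 0.942436

0.9424


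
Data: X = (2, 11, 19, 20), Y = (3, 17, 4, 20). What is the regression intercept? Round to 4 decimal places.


a = ybar - b*xbar, where b = sum((xi-xbar)(yi-ybar)) / sum((xi-xbar)^2)
n = 4, xbar = 52/4 = 13, ybar = 44/4 = 11
Sxy = sum((xi-xbar)(yi-ybar)) = 97
Sxx = sum((xi-xbar)^2) = 210
b = Sxy / Sxx = 97/210 ≈ 0.461905
a = 11 - 0.461905 * 13 = 1049/210 ≈ 4.995238

4.9952


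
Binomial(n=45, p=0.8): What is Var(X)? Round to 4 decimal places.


Var = n*p*(1-p) = 45 * 0.8 * 0.2 = 7.2

7.2000


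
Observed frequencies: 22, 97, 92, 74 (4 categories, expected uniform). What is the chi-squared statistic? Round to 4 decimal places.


chi2 = sum((O-E)^2/E), E = total/4
total = 285, E = 285/4 = 71.25
(22 - 71.25)^2 / 71.25 = 2425.5625 / 71.25 = 38809/1140 ≈ 34.042982
(97 - 71.25)^2 / 71.25 = 663.0625 / 71.25 = 10609/1140 ≈ 9.306140
(92 - 71.25)^2 / 71.25 = 430.5625 / 71.25 = 6889/1140 ≈ 6.042982
(74 - 71.25)^2 / 71.25 = 7.5625 / 71.25 = 121/1140 ≈ 0.106140
chi2 = 14107/285 ≈ 49.498246

49.4982


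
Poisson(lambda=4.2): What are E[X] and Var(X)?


E[X] = Var(X) = lambda = 4.2

4.2, 4.2


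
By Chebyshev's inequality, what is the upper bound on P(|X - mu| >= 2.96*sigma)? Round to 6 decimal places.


P <= 1/k^2
k^2 = 2.96^2 = 8.7616
1/k^2 = 1 / 8.7616 = 625/5476 ≈ 0.11413440

0.114134


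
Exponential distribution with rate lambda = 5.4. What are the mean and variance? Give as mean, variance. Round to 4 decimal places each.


mean = 1/lam, var = 1/lam^2
mean = 1 / 5.4 = 5/27 ≈ 0.185185
lam^2 = 5.4^2 = 29.16
var = 1 / 29.16 = 25/729 ≈ 0.034294

0.1852, 0.0343


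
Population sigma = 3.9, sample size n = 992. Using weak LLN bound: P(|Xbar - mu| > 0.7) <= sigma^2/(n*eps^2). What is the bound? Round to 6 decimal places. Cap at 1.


bound = min(1, sigma^2/(n*eps^2))
sigma^2 = 3.9^2 = 15.21
n*eps^2 = 992 * 0.7^2 = 992 * 0.49 = 486.08
sigma^2/(n*eps^2) = 15.21 / 486.08 ≈ 0.03129115

0.031291


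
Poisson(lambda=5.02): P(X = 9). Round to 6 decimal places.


P = e^(-lam) * lam^k / k!
e^(-5.02) ≈ 0.006604527
lam^k = 5.02^9 ≈ 2024573.063253
k! = 9! = 362880
P = 0.006604527 * 2024573.063253 / 362880 ≈ 0.036848

0.036848


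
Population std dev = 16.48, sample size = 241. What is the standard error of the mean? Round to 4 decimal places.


SE = sigma / sqrt(n)
sqrt(241) ≈ 15.524175
SE = 16.48 / 15.524175 ≈ 1.061570

1.0616


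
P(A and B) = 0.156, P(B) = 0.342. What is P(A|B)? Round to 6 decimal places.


P(A|B) = P(A and B) / P(B) = 0.156 / 0.342 = 26/57 ≈ 0.45614035

0.456140


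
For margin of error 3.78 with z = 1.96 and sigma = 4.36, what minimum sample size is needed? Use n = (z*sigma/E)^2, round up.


z*sigma/E = 1.96 * 4.36 / 3.78 = 1526/675 ≈ 2.260741
(z*sigma/E)^2 ≈ 5.110949
round up: n = 6

6


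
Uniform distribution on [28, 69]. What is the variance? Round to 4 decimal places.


Var = (b-a)^2 / 12
(b-a)^2 = (69 - 28)^2 = 1681
Var = 1681/12 ≈ 140.083333

140.0833


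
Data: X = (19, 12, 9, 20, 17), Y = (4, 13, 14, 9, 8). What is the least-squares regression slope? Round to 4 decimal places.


b = sum((xi-xbar)(yi-ybar)) / sum((xi-xbar)^2)
n = 5, xbar = 77/5 = 15.4, ybar = 48/5 = 9.6
Sxy = sum((xi-xbar)(yi-ybar)) = -65.2
Sxx = sum((xi-xbar)^2) = 89.2
b = Sxy / Sxx = -163/223 ≈ -0.730942

-0.7309


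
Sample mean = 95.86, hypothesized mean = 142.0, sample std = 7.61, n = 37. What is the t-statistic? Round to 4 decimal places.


t = (xbar - mu0) / (s/sqrt(n))
xbar - mu0 = 95.86 - 142.0 = -46.14
sqrt(37) ≈ 6.08276253
s/sqrt(n) = 7.61 / 6.08276253 ≈ 1.25107629
t = -46.14 / 1.25107629 ≈ -36.880245

-36.8802


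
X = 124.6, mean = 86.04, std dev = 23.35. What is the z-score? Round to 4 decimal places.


z = (X - mu) / sigma
X - mu = 124.6 - 86.04 = 38.56
z = 38.56 / 23.35 = 3856/2335 ≈ 1.651392

1.6514


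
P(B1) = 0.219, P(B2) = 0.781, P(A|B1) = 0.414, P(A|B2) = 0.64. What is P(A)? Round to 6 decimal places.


P(A) = P(A|B1)*P(B1) + P(A|B2)*P(B2)
P(A|B1)*P(B1) = 0.414 * 0.219 = 0.090666
P(A|B2)*P(B2) = 0.64 * 0.781 = 0.49984
P(A) = 0.090666 + 0.49984 = 0.590506

0.590506


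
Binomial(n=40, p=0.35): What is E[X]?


E[X] = n*p = 40 * 0.35 = 14

14


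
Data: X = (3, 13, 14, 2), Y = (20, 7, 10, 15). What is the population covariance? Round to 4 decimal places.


Cov = (1/n)*sum((xi-xbar)(yi-ybar))
n = 4, xbar = 32/4 = 8, ybar = 52/4 = 13
sum((xi-xbar)(yi-ybar)) = -95
Cov = -95 / 4 = -23.75

-23.7500


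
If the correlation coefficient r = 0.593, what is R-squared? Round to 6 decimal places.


R^2 = r^2 = (0.593)^2 = 0.351649

0.351649


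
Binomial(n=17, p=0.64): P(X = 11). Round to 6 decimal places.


P = C(n,k) * p^k * (1-p)^(n-k)
C(17,11) = 12376
p^k = 0.64^11 ≈ 0.007378698
(1-p)^(n-k) = 0.36^6 ≈ 0.002176782
P = 12376 * 0.007378698 * 0.002176782 ≈ 0.198781

0.198781


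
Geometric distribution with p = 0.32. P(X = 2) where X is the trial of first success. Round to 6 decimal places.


P = (1-p)^(k-1) * p
(1-p)^(k-1) = 0.68^1 = 0.68
P = 0.68 * 0.32 = 0.2176

0.217600


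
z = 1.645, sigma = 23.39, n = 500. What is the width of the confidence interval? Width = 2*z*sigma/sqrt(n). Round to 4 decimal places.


width = 2*z*sigma/sqrt(n)
2*z*sigma = 2 * 1.645 * 23.39 = 76.9531
sqrt(500) ≈ 22.360680
width = 76.9531 / 22.360680 ≈ 3.441447

3.4414


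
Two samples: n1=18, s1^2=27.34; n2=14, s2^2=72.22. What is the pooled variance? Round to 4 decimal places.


sp^2 = ((n1-1)*s1^2 + (n2-1)*s2^2)/(n1+n2-2)
(n1-1)*s1^2 = 17 * 27.34 = 464.78
(n2-1)*s2^2 = 13 * 72.22 = 938.86
numerator = 464.78 + 938.86 = 1403.64
n1+n2-2 = 30
sp^2 = 1403.64 / 30 = 46.788

46.7880


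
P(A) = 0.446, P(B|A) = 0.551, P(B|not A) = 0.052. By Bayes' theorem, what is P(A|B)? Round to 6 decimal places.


P(A|B) = P(B|A)*P(A) / P(B), P(B) = P(B|A)*P(A) + P(B|not A)*P(not A)
P(B|A)*P(A) = 0.551 * 0.446 = 0.245746
P(B|not A)*P(not A) = 0.052 * 0.554 = 0.028808
P(B) = 0.245746 + 0.028808 = 0.274554
P(A|B) = 0.245746 / 0.274554 ≈ 0.89507346

0.895073


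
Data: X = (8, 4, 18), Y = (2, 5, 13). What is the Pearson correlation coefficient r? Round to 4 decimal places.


r = sum((xi-xbar)(yi-ybar)) / sqrt(sum((xi-xbar)^2) * sum((yi-ybar)^2))
n = 3, xbar = 30/3 = 10, ybar = 20/3 ≈ 6.666667
Sxy = sum((xi-xbar)(yi-ybar)) = 70
Sxx = sum((xi-xbar)^2) = 104
Syy = sum((yi-ybar)^2) = 194/3 ≈ 64.666667
sqrt(Sxx*Syy) ≈ 82.008130
r = Sxy / sqrt(Sxx*Syy) = 70 / 82.008130 ≈ 0.853574

0.8536


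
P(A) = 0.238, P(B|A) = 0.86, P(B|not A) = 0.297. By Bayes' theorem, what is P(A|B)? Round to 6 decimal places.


P(A|B) = P(B|A)*P(A) / P(B), P(B) = P(B|A)*P(A) + P(B|not A)*P(not A)
P(B|A)*P(A) = 0.86 * 0.238 = 0.20468
P(B|not A)*P(not A) = 0.297 * 0.762 = 0.226314
P(B) = 0.20468 + 0.226314 = 0.430994
P(A|B) = 0.20468 / 0.430994 ≈ 0.47490220

0.474902


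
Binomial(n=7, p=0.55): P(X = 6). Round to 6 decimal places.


P = C(n,k) * p^k * (1-p)^(n-k)
C(7,6) = 7
p^k = 0.55^6 ≈ 0.02768064
(1-p)^(n-k) = 0.45^1 = 0.45
P = 7 * 0.02768064 * 0.45 ≈ 0.087194

0.087194


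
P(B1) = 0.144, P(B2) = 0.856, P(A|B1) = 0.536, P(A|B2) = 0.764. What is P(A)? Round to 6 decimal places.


P(A) = P(A|B1)*P(B1) + P(A|B2)*P(B2)
P(A|B1)*P(B1) = 0.536 * 0.144 = 0.077184
P(A|B2)*P(B2) = 0.764 * 0.856 = 0.653984
P(A) = 0.077184 + 0.653984 = 0.731168

0.731168


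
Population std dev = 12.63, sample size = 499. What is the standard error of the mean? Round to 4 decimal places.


SE = sigma / sqrt(n)
sqrt(499) ≈ 22.338308
SE = 12.63 / 22.338308 ≈ 0.565396

0.5654


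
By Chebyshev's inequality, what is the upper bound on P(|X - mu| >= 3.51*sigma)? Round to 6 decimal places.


P <= 1/k^2
k^2 = 3.51^2 = 12.3201
1/k^2 = 1 / 12.3201 ≈ 0.08116817

0.081168


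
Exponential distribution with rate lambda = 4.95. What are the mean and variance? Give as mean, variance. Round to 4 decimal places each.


mean = 1/lam, var = 1/lam^2
mean = 1 / 4.95 = 20/99 ≈ 0.202020
lam^2 = 4.95^2 = 24.5025
var = 1 / 24.5025 = 400/9801 ≈ 0.040812

0.2020, 0.0408


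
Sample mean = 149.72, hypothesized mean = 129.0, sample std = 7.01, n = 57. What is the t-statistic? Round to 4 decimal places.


t = (xbar - mu0) / (s/sqrt(n))
xbar - mu0 = 149.72 - 129.0 = 20.72
sqrt(57) ≈ 7.54983444
s/sqrt(n) = 7.01 / 7.54983444 ≈ 0.92849718
t = 20.72 / 0.92849718 ≈ 22.315630

22.3156


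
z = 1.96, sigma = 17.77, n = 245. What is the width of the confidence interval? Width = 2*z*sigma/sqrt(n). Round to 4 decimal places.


width = 2*z*sigma/sqrt(n)
2*z*sigma = 2 * 1.96 * 17.77 = 69.6584
sqrt(245) ≈ 15.652476
width = 69.6584 / 15.652476 ≈ 4.450312

4.4503


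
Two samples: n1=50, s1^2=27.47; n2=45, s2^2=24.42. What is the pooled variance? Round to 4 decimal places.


sp^2 = ((n1-1)*s1^2 + (n2-1)*s2^2)/(n1+n2-2)
(n1-1)*s1^2 = 49 * 27.47 = 1346.03
(n2-1)*s2^2 = 44 * 24.42 = 1074.48
numerator = 1346.03 + 1074.48 = 2420.51
n1+n2-2 = 93
sp^2 = 2420.51 / 93 = 242051/9300 ≈ 26.026989

26.0270


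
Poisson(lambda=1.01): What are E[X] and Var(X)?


E[X] = Var(X) = lambda = 1.01

1.01, 1.01


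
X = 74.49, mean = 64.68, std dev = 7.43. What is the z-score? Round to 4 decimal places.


z = (X - mu) / sigma
X - mu = 74.49 - 64.68 = 9.81
z = 9.81 / 7.43 = 981/743 ≈ 1.320323

1.3203


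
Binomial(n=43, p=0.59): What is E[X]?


E[X] = n*p = 43 * 0.59 = 25.37

25.37


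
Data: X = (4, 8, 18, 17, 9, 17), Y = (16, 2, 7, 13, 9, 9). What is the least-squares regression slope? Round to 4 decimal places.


b = sum((xi-xbar)(yi-ybar)) / sum((xi-xbar)^2)
n = 6, xbar = 73/6 ≈ 12.166667, ybar = 56/6 = 28/3 ≈ 9.333333
Sxy = sum((xi-xbar)(yi-ybar)) = -61/3 ≈ -20.333333
Sxx = sum((xi-xbar)^2) = 1049/6 ≈ 174.833333
b = Sxy / Sxx = -122/1049 ≈ -0.116301

-0.1163


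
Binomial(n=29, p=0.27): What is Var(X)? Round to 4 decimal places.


Var = n*p*(1-p) = 29 * 0.27 * 0.73 = 5.7159

5.7159


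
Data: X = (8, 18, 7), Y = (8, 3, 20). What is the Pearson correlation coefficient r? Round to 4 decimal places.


r = sum((xi-xbar)(yi-ybar)) / sqrt(sum((xi-xbar)^2) * sum((yi-ybar)^2))
n = 3, xbar = 33/3 = 11, ybar = 31/3 ≈ 10.333333
Sxy = sum((xi-xbar)(yi-ybar)) = -83
Sxx = sum((xi-xbar)^2) = 74
Syy = sum((yi-ybar)^2) = 458/3 ≈ 152.666667
sqrt(Sxx*Syy) ≈ 106.288914
r = Sxy / sqrt(Sxx*Syy) = -83 / 106.288914 ≈ -0.780890

-0.7809


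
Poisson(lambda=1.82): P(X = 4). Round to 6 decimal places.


P = e^(-lam) * lam^k / k!
e^(-1.82) ≈ 0.1620258
lam^k = 1.82^4 ≈ 10.971994
k! = 4! = 24
P = 0.1620258 * 10.971994 / 24 ≈ 0.074073

0.074073


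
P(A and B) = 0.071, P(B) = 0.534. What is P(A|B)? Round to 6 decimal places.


P(A|B) = P(A and B) / P(B) = 0.071 / 0.534 = 71/534 ≈ 0.13295880

0.132959


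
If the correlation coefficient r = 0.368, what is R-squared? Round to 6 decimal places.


R^2 = r^2 = (0.368)^2 = 0.135424

0.135424


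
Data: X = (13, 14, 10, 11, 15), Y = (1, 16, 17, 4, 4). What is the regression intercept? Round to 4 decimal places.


a = ybar - b*xbar, where b = sum((xi-xbar)(yi-ybar)) / sum((xi-xbar)^2)
n = 5, xbar = 63/5 = 12.6, ybar = 42/5 = 8.4
Sxy = sum((xi-xbar)(yi-ybar)) = -18.2
Sxx = sum((xi-xbar)^2) = 17.2
b = Sxy / Sxx = -91/86 ≈ -1.058140
a = 8.4 - (-1.058140) * 12.6 = 1869/86 ≈ 21.732558

21.7326


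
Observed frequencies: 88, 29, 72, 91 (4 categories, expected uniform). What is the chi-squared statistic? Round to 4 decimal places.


chi2 = sum((O-E)^2/E), E = total/4
total = 280, E = 280/4 = 70
(88 - 70)^2 / 70 = 324 / 70 = 162/35 ≈ 4.628571
(29 - 70)^2 / 70 = 1681 / 70 = 1681/70 ≈ 24.014286
(72 - 70)^2 / 70 = 4 / 70 = 2/35 ≈ 0.057143
(91 - 70)^2 / 70 = 441 / 70 = 6.3
chi2 = 35

35.0000


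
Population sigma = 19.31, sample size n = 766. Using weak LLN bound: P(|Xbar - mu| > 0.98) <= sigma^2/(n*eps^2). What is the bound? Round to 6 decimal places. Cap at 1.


bound = min(1, sigma^2/(n*eps^2))
sigma^2 = 19.31^2 = 372.8761
n*eps^2 = 766 * 0.98^2 = 766 * 0.9604 = 735.6664
sigma^2/(n*eps^2) = 372.8761 / 735.6664 ≈ 0.50685487

0.506855


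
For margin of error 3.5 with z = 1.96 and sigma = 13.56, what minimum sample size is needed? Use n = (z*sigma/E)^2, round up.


z*sigma/E = 1.96 * 13.56 / 3.5 = 7.5936
(z*sigma/E)^2 ≈ 57.662761
round up: n = 58

58


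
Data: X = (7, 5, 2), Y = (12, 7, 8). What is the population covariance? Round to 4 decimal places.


Cov = (1/n)*sum((xi-xbar)(yi-ybar))
n = 3, xbar = 14/3 ≈ 4.666667, ybar = 27/3 = 9
sum((xi-xbar)(yi-ybar)) = 9
Cov = 9 / 3 = 3

3.0000


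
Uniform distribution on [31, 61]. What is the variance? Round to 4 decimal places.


Var = (b-a)^2 / 12
(b-a)^2 = (61 - 31)^2 = 900
Var = 900/12 = 75

75.0000


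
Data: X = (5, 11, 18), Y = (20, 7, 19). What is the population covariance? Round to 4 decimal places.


Cov = (1/n)*sum((xi-xbar)(yi-ybar))
n = 3, xbar = 34/3 ≈ 11.333333, ybar = 46/3 ≈ 15.333333
sum((xi-xbar)(yi-ybar)) = -7/3 ≈ -2.333333
Cov = -2.333333 / 3 = -7/9 ≈ -0.777778

-0.7778


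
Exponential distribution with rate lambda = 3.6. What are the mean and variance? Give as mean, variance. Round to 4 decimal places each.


mean = 1/lam, var = 1/lam^2
mean = 1 / 3.6 = 5/18 ≈ 0.277778
lam^2 = 3.6^2 = 12.96
var = 1 / 12.96 = 25/324 ≈ 0.077160

0.2778, 0.0772


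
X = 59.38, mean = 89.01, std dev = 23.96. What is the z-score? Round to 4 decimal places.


z = (X - mu) / sigma
X - mu = 59.38 - 89.01 = -29.63
z = -29.63 / 23.96 = -2963/2396 ≈ -1.236644

-1.2366


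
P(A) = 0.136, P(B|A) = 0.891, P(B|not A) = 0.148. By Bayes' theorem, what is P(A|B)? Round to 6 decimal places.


P(A|B) = P(B|A)*P(A) / P(B), P(B) = P(B|A)*P(A) + P(B|not A)*P(not A)
P(B|A)*P(A) = 0.891 * 0.136 = 0.121176
P(B|not A)*P(not A) = 0.148 * 0.864 = 0.127872
P(B) = 0.121176 + 0.127872 = 0.249048
P(A|B) = 0.121176 / 0.249048 = 561/1153 ≈ 0.48655681

0.486557


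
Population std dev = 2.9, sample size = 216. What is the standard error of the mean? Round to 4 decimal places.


SE = sigma / sqrt(n)
sqrt(216) ≈ 14.696938
SE = 2.9 / 14.696938 ≈ 0.197320

0.1973


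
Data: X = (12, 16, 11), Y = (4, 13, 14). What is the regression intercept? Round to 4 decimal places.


a = ybar - b*xbar, where b = sum((xi-xbar)(yi-ybar)) / sum((xi-xbar)^2)
n = 3, xbar = 39/3 = 13, ybar = 31/3 ≈ 10.333333
Sxy = sum((xi-xbar)(yi-ybar)) = 7
Sxx = sum((xi-xbar)^2) = 14
b = Sxy / Sxx = 0.5
a = 10.333333 - 0.5 * 13 = 23/6 ≈ 3.833333

3.8333


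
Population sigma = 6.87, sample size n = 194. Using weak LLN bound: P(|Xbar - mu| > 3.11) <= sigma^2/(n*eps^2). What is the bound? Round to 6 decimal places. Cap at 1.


bound = min(1, sigma^2/(n*eps^2))
sigma^2 = 6.87^2 = 47.1969
n*eps^2 = 194 * 3.11^2 = 194 * 9.6721 = 1876.3874
sigma^2/(n*eps^2) = 47.1969 / 1876.3874 ≈ 0.02515307

0.025153


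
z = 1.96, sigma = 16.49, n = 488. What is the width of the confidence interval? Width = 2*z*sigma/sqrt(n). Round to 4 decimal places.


width = 2*z*sigma/sqrt(n)
2*z*sigma = 2 * 1.96 * 16.49 = 64.6408
sqrt(488) ≈ 22.090722
width = 64.6408 / 22.090722 ≈ 2.926152

2.9262


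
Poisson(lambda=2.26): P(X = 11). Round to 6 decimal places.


P = e^(-lam) * lam^k / k!
e^(-2.26) ≈ 0.1043505
lam^k = 2.26^11 ≈ 7855.843636
k! = 11! = 39916800
P = 0.1043505 * 7855.843636 / 39916800 ≈ 0.000021

0.000021


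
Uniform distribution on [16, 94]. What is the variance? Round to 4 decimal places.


Var = (b-a)^2 / 12
(b-a)^2 = (94 - 16)^2 = 6084
Var = 6084/12 = 507

507.0000


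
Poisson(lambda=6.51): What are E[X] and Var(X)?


E[X] = Var(X) = lambda = 6.51

6.51, 6.51


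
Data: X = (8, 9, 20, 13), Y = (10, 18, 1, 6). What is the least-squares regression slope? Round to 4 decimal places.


b = sum((xi-xbar)(yi-ybar)) / sum((xi-xbar)^2)
n = 4, xbar = 50/4 = 12.5, ybar = 35/4 = 8.75
Sxy = sum((xi-xbar)(yi-ybar)) = -97.5
Sxx = sum((xi-xbar)^2) = 89
b = Sxy / Sxx = -195/178 ≈ -1.095506

-1.0955


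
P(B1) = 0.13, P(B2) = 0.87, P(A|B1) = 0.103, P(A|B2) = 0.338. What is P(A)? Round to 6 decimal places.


P(A) = P(A|B1)*P(B1) + P(A|B2)*P(B2)
P(A|B1)*P(B1) = 0.103 * 0.13 = 0.01339
P(A|B2)*P(B2) = 0.338 * 0.87 = 0.29406
P(A) = 0.01339 + 0.29406 = 0.30745

0.307450


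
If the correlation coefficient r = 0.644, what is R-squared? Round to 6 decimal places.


R^2 = r^2 = (0.644)^2 = 0.414736

0.414736


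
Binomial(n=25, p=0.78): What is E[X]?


E[X] = n*p = 25 * 0.78 = 19.5

19.5


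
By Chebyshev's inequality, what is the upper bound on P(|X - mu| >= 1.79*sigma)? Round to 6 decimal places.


P <= 1/k^2
k^2 = 1.79^2 = 3.2041
1/k^2 = 1 / 3.2041 ≈ 0.31210012

0.312100


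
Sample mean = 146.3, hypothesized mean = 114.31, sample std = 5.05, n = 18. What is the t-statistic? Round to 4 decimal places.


t = (xbar - mu0) / (s/sqrt(n))
xbar - mu0 = 146.3 - 114.31 = 31.99
sqrt(18) ≈ 4.24264069
s/sqrt(n) = 5.05 / 4.24264069 ≈ 1.19029641
t = 31.99 / 1.19029641 ≈ 26.875659

26.8757


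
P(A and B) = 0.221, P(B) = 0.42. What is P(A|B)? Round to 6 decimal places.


P(A|B) = P(A and B) / P(B) = 0.221 / 0.42 = 221/420 ≈ 0.52619048

0.526190


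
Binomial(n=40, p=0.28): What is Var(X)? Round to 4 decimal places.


Var = n*p*(1-p) = 40 * 0.28 * 0.72 = 8.064

8.0640


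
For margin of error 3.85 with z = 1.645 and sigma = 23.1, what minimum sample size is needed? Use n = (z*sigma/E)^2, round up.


z*sigma/E = 1.645 * 23.1 / 3.85 = 9.87
(z*sigma/E)^2 = 97.4169
round up: n = 98

98


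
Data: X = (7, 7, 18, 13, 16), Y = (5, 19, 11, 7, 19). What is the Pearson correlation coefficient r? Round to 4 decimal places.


r = sum((xi-xbar)(yi-ybar)) / sqrt(sum((xi-xbar)^2) * sum((yi-ybar)^2))
n = 5, xbar = 61/5 = 12.2, ybar = 61/5 = 12.2
Sxy = sum((xi-xbar)(yi-ybar)) = 16.8
Sxx = sum((xi-xbar)^2) = 102.8
Syy = sum((yi-ybar)^2) = 172.8
sqrt(Sxx*Syy) ≈ 133.281056
r = Sxy / sqrt(Sxx*Syy) = 16.8 / 133.281056 ≈ 0.126049

0.1260


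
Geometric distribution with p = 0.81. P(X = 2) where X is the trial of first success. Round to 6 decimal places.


P = (1-p)^(k-1) * p
(1-p)^(k-1) = 0.19^1 = 0.19
P = 0.19 * 0.81 = 0.1539

0.153900


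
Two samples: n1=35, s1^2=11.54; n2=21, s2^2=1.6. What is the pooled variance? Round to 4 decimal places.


sp^2 = ((n1-1)*s1^2 + (n2-1)*s2^2)/(n1+n2-2)
(n1-1)*s1^2 = 34 * 11.54 = 392.36
(n2-1)*s2^2 = 20 * 1.6 = 32
numerator = 392.36 + 32 = 424.36
n1+n2-2 = 54
sp^2 = 424.36 / 54 = 10609/1350 ≈ 7.858519

7.8585


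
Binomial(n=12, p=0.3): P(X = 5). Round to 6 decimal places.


P = C(n,k) * p^k * (1-p)^(n-k)
C(12,5) = 792
p^k = 0.3^5 = 0.00243
(1-p)^(n-k) = 0.7^7 = 0.0823543
P = 792 * 0.00243 * 0.0823543 ≈ 0.158496

0.158496


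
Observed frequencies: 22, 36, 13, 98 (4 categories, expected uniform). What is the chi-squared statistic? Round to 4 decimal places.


chi2 = sum((O-E)^2/E), E = total/4
total = 169, E = 169/4 = 42.25
(22 - 42.25)^2 / 42.25 = 410.0625 / 42.25 = 6561/676 ≈ 9.705621
(36 - 42.25)^2 / 42.25 = 39.0625 / 42.25 = 625/676 ≈ 0.924556
(13 - 42.25)^2 / 42.25 = 855.5625 / 42.25 = 20.25
(98 - 42.25)^2 / 42.25 = 3108.0625 / 42.25 = 49729/676 ≈ 73.563609
chi2 = 17651/169 ≈ 104.443787

104.4438


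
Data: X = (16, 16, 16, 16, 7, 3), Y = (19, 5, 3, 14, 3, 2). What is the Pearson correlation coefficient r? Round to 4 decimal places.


r = sum((xi-xbar)(yi-ybar)) / sqrt(sum((xi-xbar)^2) * sum((yi-ybar)^2))
n = 6, xbar = 74/6 = 37/3 ≈ 12.333333, ybar = 46/6 = 23/3 ≈ 7.666667
Sxy = sum((xi-xbar)(yi-ybar)) = 347/3 ≈ 115.666667
Sxx = sum((xi-xbar)^2) = 508/3 ≈ 169.333333
Syy = sum((yi-ybar)^2) = 754/3 ≈ 251.333333
sqrt(Sxx*Syy) ≈ 206.298597
r = Sxy / sqrt(Sxx*Syy) = 115.666667 / 206.298597 ≈ 0.560676

0.5607


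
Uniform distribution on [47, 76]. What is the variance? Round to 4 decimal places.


Var = (b-a)^2 / 12
(b-a)^2 = (76 - 47)^2 = 841
Var = 841/12 ≈ 70.083333

70.0833


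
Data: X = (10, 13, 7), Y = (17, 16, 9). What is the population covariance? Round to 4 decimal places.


Cov = (1/n)*sum((xi-xbar)(yi-ybar))
n = 3, xbar = 30/3 = 10, ybar = 42/3 = 14
sum((xi-xbar)(yi-ybar)) = 21
Cov = 21 / 3 = 7

7.0000


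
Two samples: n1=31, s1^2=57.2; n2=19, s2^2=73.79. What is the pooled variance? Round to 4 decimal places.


sp^2 = ((n1-1)*s1^2 + (n2-1)*s2^2)/(n1+n2-2)
(n1-1)*s1^2 = 30 * 57.2 = 1716
(n2-1)*s2^2 = 18 * 73.79 = 1328.22
numerator = 1716 + 1328.22 = 3044.22
n1+n2-2 = 48
sp^2 = 3044.22 / 48 = 63.42125

63.4213


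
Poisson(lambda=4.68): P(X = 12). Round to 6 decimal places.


P = e^(-lam) * lam^k / k!
e^(-4.68) ≈ 0.009279014
lam^k = 4.68^12 ≈ 110395211.762992
k! = 12! = 479001600
P = 0.009279014 * 110395211.762992 / 479001600 ≈ 0.002139

0.002139


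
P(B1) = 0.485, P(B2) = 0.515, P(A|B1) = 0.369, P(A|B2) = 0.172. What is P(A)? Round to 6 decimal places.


P(A) = P(A|B1)*P(B1) + P(A|B2)*P(B2)
P(A|B1)*P(B1) = 0.369 * 0.485 = 0.178965
P(A|B2)*P(B2) = 0.172 * 0.515 = 0.08858
P(A) = 0.178965 + 0.08858 = 0.267545

0.267545


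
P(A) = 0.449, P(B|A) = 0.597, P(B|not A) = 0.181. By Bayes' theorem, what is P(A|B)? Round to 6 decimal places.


P(A|B) = P(B|A)*P(A) / P(B), P(B) = P(B|A)*P(A) + P(B|not A)*P(not A)
P(B|A)*P(A) = 0.597 * 0.449 = 0.268053
P(B|not A)*P(not A) = 0.181 * 0.551 = 0.099731
P(B) = 0.268053 + 0.099731 = 0.367784
P(A|B) = 0.268053 / 0.367784 ≈ 0.72883268

0.728833


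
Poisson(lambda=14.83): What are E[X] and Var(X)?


E[X] = Var(X) = lambda = 14.83

14.83, 14.83


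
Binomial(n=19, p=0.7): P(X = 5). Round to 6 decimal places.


P = C(n,k) * p^k * (1-p)^(n-k)
C(19,5) = 11628
p^k = 0.7^5 = 0.16807
(1-p)^(n-k) = 0.3^14 = 0.00000004782969
P = 11628 * 0.16807 * 0.00000004782969 ≈ 0.000093

0.000093


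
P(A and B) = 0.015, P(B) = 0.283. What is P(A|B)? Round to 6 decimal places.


P(A|B) = P(A and B) / P(B) = 0.015 / 0.283 = 15/283 ≈ 0.05300353

0.053004


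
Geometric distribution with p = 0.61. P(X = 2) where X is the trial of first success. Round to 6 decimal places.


P = (1-p)^(k-1) * p
(1-p)^(k-1) = 0.39^1 = 0.39
P = 0.39 * 0.61 = 0.2379

0.237900


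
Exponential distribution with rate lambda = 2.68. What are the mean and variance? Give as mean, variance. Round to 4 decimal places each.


mean = 1/lam, var = 1/lam^2
mean = 1 / 2.68 = 25/67 ≈ 0.373134
lam^2 = 2.68^2 = 7.1824
var = 1 / 7.1824 = 625/4489 ≈ 0.139229

0.3731, 0.1392


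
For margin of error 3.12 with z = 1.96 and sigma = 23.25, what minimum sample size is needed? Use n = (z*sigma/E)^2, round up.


z*sigma/E = 1.96 * 23.25 / 3.12 = 1519/104 ≈ 14.605769
(z*sigma/E)^2 ≈ 213.328495
round up: n = 214

214


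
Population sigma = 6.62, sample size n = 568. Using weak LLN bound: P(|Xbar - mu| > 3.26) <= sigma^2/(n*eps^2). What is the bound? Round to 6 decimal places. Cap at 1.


bound = min(1, sigma^2/(n*eps^2))
sigma^2 = 6.62^2 = 43.8244
n*eps^2 = 568 * 3.26^2 = 568 * 10.6276 = 6036.4768
sigma^2/(n*eps^2) = 43.8244 / 6036.4768 ≈ 0.00725993

0.007260
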